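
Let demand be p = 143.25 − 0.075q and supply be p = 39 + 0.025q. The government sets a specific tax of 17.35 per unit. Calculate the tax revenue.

15077.15

Competitive equilibrium: 143.25 − 0.075q = 39 + 0.025q → q* = 1042.5, p* = 65.0625.
With the tax, the buyer price exceeds the seller price by 17.35: (143.25 − 0.075q) − (39 + 0.025q) = 17.35 → q' = 869.
Tax revenue = 17.35 × 869 = 15077.15.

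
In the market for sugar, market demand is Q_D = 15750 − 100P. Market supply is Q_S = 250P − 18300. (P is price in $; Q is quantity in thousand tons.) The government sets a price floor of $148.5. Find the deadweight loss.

In inverse form: demand P = 157.5 − 0.01Q, supply P = 73.2 + 0.004Q.
Competitive equilibrium: 157.5 − 0.01Q = 73.2 + 0.004Q → Q* = 6021.42857, P* = 97.28571.
At the floor P = 148.5, quantity demanded = (157.5 − 148.5)/0.01 = 900.
Sellers' marginal cost at Q' = 900: 73.2 + 0.004·900 = 76.8.
ΔQ = 6021.42857 − 900 = 5121.42857; wedge = 148.5 − 76.8 = 71.7.
Deadweight loss = ½ × 5121.42857 × 71.7 = $183603.21 thousand.

$183603.21 thousand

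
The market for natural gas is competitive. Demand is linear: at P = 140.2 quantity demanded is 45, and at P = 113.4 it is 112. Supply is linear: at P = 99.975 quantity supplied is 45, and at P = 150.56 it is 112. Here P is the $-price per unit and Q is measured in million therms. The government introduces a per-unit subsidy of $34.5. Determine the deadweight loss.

$515.26 million

Demand slope = (113.4 − 140.2)/(112 − 45) = −0.4, so P = 158.2 − 0.4Q.
Supply slope = (150.56 − 99.975)/(112 − 45) = 0.755, so P = 66 + 0.755Q.
Competitive equilibrium: 158.2 − 0.4Q = 66 + 0.755Q → Q* = 79.8268, P* = 126.2693.
The subsidy lowers effective supply by 34.5: P = 31.5 + 0.755Q.
New quantity: 158.2 − 0.4Q = 31.5 + 0.755Q → Q' = 109.697.
Overproduction ΔQ = 109.697 − 79.8268 = 29.8702; wedge = subsidy = 34.5.
Welfare loss = ½ × 29.8702 × 34.5 = $515.26 million.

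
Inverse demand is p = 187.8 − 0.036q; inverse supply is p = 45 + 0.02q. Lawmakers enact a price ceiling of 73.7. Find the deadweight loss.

34810.30

Competitive equilibrium: 187.8 − 0.036q = 45 + 0.02q → q* = 2550, p* = 96.
At the ceiling p = 73.7, quantity supplied = (73.7 − 45)/0.02 = 1435.
Willingness to pay at q' = 1435: 187.8 − 0.036·1435 = 136.14.
Δq = 2550 − 1435 = 1115; wedge = 136.14 − 73.7 = 62.44.
DWL = ½ × 1115 × 62.44 = 34810.30.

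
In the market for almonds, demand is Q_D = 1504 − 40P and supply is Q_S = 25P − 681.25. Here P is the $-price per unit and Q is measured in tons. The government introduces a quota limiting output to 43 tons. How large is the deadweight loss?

In inverse form: demand P = 37.6 − 0.025Q, supply P = 27.25 + 0.04Q.
Competitive equilibrium: 37.6 − 0.025Q = 27.25 + 0.04Q → Q* = 159.2308, P* = 33.6192.
At Q = 43: demand price = 37.6 − 0.025·43 = 36.525; supply price = 27.25 + 0.04·43 = 28.97.
ΔQ = 159.2308 − 43 = 116.2308; wedge = 36.525 − 28.97 = 7.555.
The triangle = ½ × 116.2308 × 7.555 = $439.06.

$439.06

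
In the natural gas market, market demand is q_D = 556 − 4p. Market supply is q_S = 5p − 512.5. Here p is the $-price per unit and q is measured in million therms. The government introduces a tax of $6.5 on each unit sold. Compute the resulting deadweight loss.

In inverse form: demand p = 139 − 0.25q, supply p = 102.5 + 0.2q.
Competitive equilibrium: 139 − 0.25q = 102.5 + 0.2q → q* = 81.1111, p* = 118.7222.
With the tax, the buyer price exceeds the seller price by 6.5: (139 − 0.25q) − (102.5 + 0.2q) = 6.5 → q' = 66.6667.
Δq = 81.1111 − 66.6667 = 14.4444; the wedge equals the tax, 6.5.
Deadweight loss = ½ × 14.4444 × 6.5 = $46.94 million.

$46.94 million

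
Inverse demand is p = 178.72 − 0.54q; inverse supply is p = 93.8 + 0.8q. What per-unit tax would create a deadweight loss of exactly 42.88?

10.72

Competitive equilibrium: 178.72 − 0.54q = 93.8 + 0.8q → q* = 63.3731, p* = 144.4985.
A tax t gives Δq = t/1.34 and wedge t, so DWL = t²/2.68.
t²/2.68 = 42.88 → t² = 114.9184 → t = 10.72.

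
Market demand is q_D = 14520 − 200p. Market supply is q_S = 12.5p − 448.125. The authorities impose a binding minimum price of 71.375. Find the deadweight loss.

1491.80

In inverse form: demand p = 72.6 − 0.005q, supply p = 35.85 + 0.08q.
Competitive equilibrium: 72.6 − 0.005q = 35.85 + 0.08q → q* = 432.3529, p* = 70.4382.
At the floor p = 71.375, quantity demanded = (72.6 − 71.375)/0.005 = 245.
Sellers' marginal cost at q' = 245: 35.85 + 0.08·245 = 55.45.
Δq = 432.3529 − 245 = 187.3529; wedge = 71.375 − 55.45 = 15.925.
DWL = ½ × 187.3529 × 15.925 = 1491.80.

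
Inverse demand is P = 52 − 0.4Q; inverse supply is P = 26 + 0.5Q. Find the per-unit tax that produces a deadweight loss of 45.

Competitive equilibrium: 52 − 0.4Q = 26 + 0.5Q → Q* = 28.8889, P* = 40.4444.
A tax t gives ΔQ = t/0.9 and wedge t, so DWL = t²/1.8.
t²/1.8 = 45 → t² = 81 → t = 9.

9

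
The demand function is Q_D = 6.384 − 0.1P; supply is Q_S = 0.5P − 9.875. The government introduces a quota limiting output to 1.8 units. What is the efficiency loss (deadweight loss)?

21.08

In inverse form: demand P = 63.84 − 10Q, supply P = 19.75 + 2Q.
Competitive equilibrium: 63.84 − 10Q = 19.75 + 2Q → Q* = 3.6742, P* = 27.0983.
At Q = 1.8: demand price = 63.84 − 10·1.8 = 45.84; supply price = 19.75 + 2·1.8 = 23.35.
ΔQ = 3.6742 − 1.8 = 1.8742; wedge = 45.84 − 23.35 = 22.49.
DWL = ½ × 1.8742 × 22.49 = 21.08.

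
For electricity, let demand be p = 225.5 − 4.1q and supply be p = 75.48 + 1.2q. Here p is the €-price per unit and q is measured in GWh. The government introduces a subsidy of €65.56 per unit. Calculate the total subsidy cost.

€2666.68

Competitive equilibrium: 225.5 − 4.1q = 75.48 + 1.2q → q* = 28.30566, p* = 109.44679.
The subsidy lowers effective supply by 65.56: p = 9.92 + 1.2q.
New quantity: 225.5 − 4.1q = 9.92 + 1.2q → q' = 40.67547.
Total subsidy cost = 65.56 × 40.67547 = €2666.68.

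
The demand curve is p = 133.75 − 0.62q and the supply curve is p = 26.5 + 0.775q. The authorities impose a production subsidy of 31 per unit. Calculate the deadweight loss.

344.44

Competitive equilibrium: 133.75 − 0.62q = 26.5 + 0.775q → q* = 76.8817, p* = 86.0833.
The subsidy lowers effective supply by 31: p = 0.775q − 4.5.
New quantity: 133.75 − 0.62q = 0.775q − 4.5 → q' = 99.1039.
Overproduction Δq = 99.1039 − 76.8817 = 22.2222; wedge = subsidy = 31.
Deadweight loss = ½ × 22.2222 × 31 = 344.44.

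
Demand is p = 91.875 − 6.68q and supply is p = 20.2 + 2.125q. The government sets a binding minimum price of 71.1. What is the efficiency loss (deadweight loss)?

111.40

Competitive equilibrium: 91.875 − 6.68q = 20.2 + 2.125q → q* = 8.1403, p* = 37.4981.
At the floor p = 71.1, quantity demanded = (91.875 − 71.1)/6.68 = 3.11.
Sellers' marginal cost at q' = 3.11: 20.2 + 2.125·3.11 = 26.8088.
Δq = 8.1403 − 3.11 = 5.0303; wedge = 71.1 − 26.8088 = 44.2912.
Welfare loss = ½ × 5.0303 × 44.2912 = 111.40.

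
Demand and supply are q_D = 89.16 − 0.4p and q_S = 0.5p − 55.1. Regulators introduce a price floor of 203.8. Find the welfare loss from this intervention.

681.56

In inverse form: demand p = 222.9 − 2.5q, supply p = 110.2 + 2q.
Competitive equilibrium: 222.9 − 2.5q = 110.2 + 2q → q* = 25.0444, p* = 160.2889.
At the floor p = 203.8, quantity demanded = (222.9 − 203.8)/2.5 = 7.64.
Sellers' marginal cost at q' = 7.64: 110.2 + 2·7.64 = 125.48.
Δq = 25.0444 − 7.64 = 17.4044; wedge = 203.8 − 125.48 = 78.32.
Deadweight loss = ½ × 17.4044 × 78.32 = 681.56.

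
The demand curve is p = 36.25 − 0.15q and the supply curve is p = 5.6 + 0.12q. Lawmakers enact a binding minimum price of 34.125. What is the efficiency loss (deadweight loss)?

Competitive equilibrium: 36.25 − 0.15q = 5.6 + 0.12q → q* = 113.5185, p* = 19.2222.
At the floor p = 34.125, quantity demanded = (36.25 − 34.125)/0.15 = 14.1667.
Sellers' marginal cost at q' = 14.1667: 5.6 + 0.12·14.1667 = 7.3.
Δq = 113.5185 − 14.1667 = 99.3518; wedge = 34.125 − 7.3 = 26.825.
Deadweight loss = ½ × 99.3518 × 26.825 = 1332.56.

1332.56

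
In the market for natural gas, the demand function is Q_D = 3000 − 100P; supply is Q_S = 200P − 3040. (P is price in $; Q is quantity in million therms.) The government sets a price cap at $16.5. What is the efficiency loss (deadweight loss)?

$3960.33 million

In inverse form: demand P = 30 − 0.01Q, supply P = 15.2 + 0.005Q.
Competitive equilibrium: 30 − 0.01Q = 15.2 + 0.005Q → Q* = 986.6667, P* = 20.1333.
At the ceiling P = 16.5, quantity supplied = (16.5 − 15.2)/0.005 = 260.
Willingness to pay at Q' = 260: 30 − 0.01·260 = 27.4.
ΔQ = 986.6667 − 260 = 726.6667; wedge = 27.4 − 16.5 = 10.9.
The triangle = ½ × 726.6667 × 10.9 = $3960.33 million.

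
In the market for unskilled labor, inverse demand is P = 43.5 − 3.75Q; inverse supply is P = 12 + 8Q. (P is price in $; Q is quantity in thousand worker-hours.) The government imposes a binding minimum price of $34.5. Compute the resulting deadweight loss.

Competitive equilibrium: 43.5 − 3.75Q = 12 + 8Q → Q* = 2.6809, P* = 33.4468.
At the floor P = 34.5, quantity demanded = (43.5 − 34.5)/3.75 = 2.4.
Sellers' marginal cost at Q' = 2.4: 12 + 8·2.4 = 31.2.
ΔQ = 2.6809 − 2.4 = 0.2809; wedge = 34.5 − 31.2 = 3.3.
Deadweight loss = ½ × 0.2809 × 3.3 = $0.46 thousand.

$0.46 thousand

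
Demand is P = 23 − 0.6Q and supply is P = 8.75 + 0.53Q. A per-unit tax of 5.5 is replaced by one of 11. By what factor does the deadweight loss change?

Competitive equilibrium: 23 − 0.6Q = 8.75 + 0.53Q → Q* = 12.6106, P* = 15.4336.
For a per-unit tax t: ΔQ = t/1.13, so DWL = ½·t·(t/1.13) = t²/2.26.
At t = 5.5: DWL = 13.385. At t = 11: DWL = 53.540.
Ratio = (11/5.5)² = 4.

4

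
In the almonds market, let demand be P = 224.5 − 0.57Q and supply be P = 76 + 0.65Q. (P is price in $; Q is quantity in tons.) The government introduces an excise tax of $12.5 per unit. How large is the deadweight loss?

Competitive equilibrium: 224.5 − 0.57Q = 76 + 0.65Q → Q* = 121.7213, P* = 155.1189.
With the tax, the buyer price exceeds the seller price by 12.5: (224.5 − 0.57Q) − (76 + 0.65Q) = 12.5 → Q' = 111.4754.
ΔQ = 121.7213 − 111.4754 = 10.2459; the wedge equals the tax, 12.5.
The triangle = ½ × 10.2459 × 12.5 = $64.04.

$64.04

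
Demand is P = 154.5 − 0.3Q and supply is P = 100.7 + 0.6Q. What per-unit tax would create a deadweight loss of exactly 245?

21

Competitive equilibrium: 154.5 − 0.3Q = 100.7 + 0.6Q → Q* = 59.7778, P* = 136.5667.
A tax t gives ΔQ = t/0.9 and wedge t, so DWL = t²/1.8.
t²/1.8 = 245 → t² = 441 → t = 21.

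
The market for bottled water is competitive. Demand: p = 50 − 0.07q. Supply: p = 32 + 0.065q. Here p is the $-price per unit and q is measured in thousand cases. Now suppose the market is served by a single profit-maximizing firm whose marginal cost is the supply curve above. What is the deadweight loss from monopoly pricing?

Competitive equilibrium: 50 − 0.07q = 32 + 0.065q → q* = 133.3333, p* = 40.6667.
Marginal revenue: MR = 50 − 0.14q. Set MR = MC: 50 − 0.14q = 32 + 0.065q → q_m = 87.8049.
Price p_m = 50 − 0.07·87.8049 = 43.8537; MC(q_m) = 32 + 0.065·87.8049 = 37.7073.
Competitive q* = 133.3333, so Δq = 45.5284; wedge = 43.8537 − 37.7073 = 6.1464.
DWL = ½ × 45.5284 × 6.1464 = $139.92 thousand.

$139.92 thousand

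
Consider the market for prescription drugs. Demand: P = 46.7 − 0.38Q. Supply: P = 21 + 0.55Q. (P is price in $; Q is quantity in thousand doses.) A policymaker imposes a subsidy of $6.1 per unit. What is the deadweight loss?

$20.01 thousand

Competitive equilibrium: 46.7 − 0.38Q = 21 + 0.55Q → Q* = 27.6344, P* = 36.1989.
The subsidy lowers effective supply by 6.1: P = 14.9 + 0.55Q.
New quantity: 46.7 − 0.38Q = 14.9 + 0.55Q → Q' = 34.1935.
Overproduction ΔQ = 34.1935 − 27.6344 = 6.5591; wedge = subsidy = 6.1.
The triangle = ½ × 6.5591 × 6.1 = $20.01 thousand.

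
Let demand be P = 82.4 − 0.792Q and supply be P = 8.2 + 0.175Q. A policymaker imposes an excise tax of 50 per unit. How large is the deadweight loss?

1292.66

Competitive equilibrium: 82.4 − 0.792Q = 8.2 + 0.175Q → Q* = 76.7322, P* = 21.6281.
With the tax, the buyer price exceeds the seller price by 50: (82.4 − 0.792Q) − (8.2 + 0.175Q) = 50 → Q' = 25.0259.
ΔQ = 76.7322 − 25.0259 = 51.7063; the wedge equals the tax, 50.
The triangle = ½ × 51.7063 × 50 = 1292.66.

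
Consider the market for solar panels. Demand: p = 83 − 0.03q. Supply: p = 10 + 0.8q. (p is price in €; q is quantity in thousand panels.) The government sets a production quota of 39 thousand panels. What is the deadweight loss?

Competitive equilibrium: 83 − 0.03q = 10 + 0.8q → q* = 87.9518, p* = 80.3614.
At q = 39: demand price = 83 − 0.03·39 = 81.83; supply price = 10 + 0.8·39 = 41.2.
Δq = 87.9518 − 39 = 48.9518; wedge = 81.83 − 41.2 = 40.63.
Deadweight loss = ½ × 48.9518 × 40.63 = €994.46 thousand.

€994.46 thousand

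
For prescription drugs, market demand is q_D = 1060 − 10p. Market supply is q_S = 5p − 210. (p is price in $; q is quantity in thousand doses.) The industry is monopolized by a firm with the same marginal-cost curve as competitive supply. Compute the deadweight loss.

$426.67 thousand

In inverse form: demand p = 106 − 0.1q, supply p = 42 + 0.2q.
Competitive equilibrium: 106 − 0.1q = 42 + 0.2q → q* = 213.3333, p* = 84.6667.
Marginal revenue: MR = 106 − 0.2q. Set MR = MC: 106 − 0.2q = 42 + 0.2q → q_m = 160.
Price p_m = 106 − 0.1·160 = 90; MC(q_m) = 42 + 0.2·160 = 74.
Competitive q* = 213.3333, so Δq = 53.3333; wedge = 90 − 74 = 16.
Welfare loss = ½ × 53.3333 × 16 = $426.67 thousand.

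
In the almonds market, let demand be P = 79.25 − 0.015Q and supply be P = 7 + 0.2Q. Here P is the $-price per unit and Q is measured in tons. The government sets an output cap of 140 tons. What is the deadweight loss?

Competitive equilibrium: 79.25 − 0.015Q = 7 + 0.2Q → Q* = 336.0465, P* = 74.2093.
At Q = 140: demand price = 79.25 − 0.015·140 = 77.15; supply price = 7 + 0.2·140 = 35.
ΔQ = 336.0465 − 140 = 196.0465; wedge = 77.15 − 35 = 42.15.
DWL = ½ × 196.0465 × 42.15 = $4131.68.

$4131.68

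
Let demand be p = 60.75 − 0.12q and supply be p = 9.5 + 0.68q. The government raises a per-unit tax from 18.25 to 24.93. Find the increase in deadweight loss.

180.28

Competitive equilibrium: 60.75 − 0.12q = 9.5 + 0.68q → q* = 64.0625, p* = 53.0625.
For a per-unit tax t: Δq = t/0.8, so DWL = ½·t·(t/0.8) = t²/1.6.
At t = 18.25: DWL = 208.164. At t = 24.93: DWL = 388.441.
Increase = 388.441 − 208.164 = 180.28.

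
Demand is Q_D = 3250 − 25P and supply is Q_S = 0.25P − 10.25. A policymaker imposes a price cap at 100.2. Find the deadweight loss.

In inverse form: demand P = 130 − 0.04Q, supply P = 41 + 4Q.
Competitive equilibrium: 130 − 0.04Q = 41 + 4Q → Q* = 22.0297, P* = 129.1188.
At the ceiling P = 100.2, quantity supplied = (100.2 − 41)/4 = 14.8.
Willingness to pay at Q' = 14.8: 130 − 0.04·14.8 = 129.408.
ΔQ = 22.0297 − 14.8 = 7.2297; wedge = 129.408 − 100.2 = 29.208.
The triangle = ½ × 7.2297 × 29.208 = 105.58.

105.58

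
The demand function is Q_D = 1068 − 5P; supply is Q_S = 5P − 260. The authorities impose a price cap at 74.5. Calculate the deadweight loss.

16994.45

In inverse form: demand P = 213.6 − 0.2Q, supply P = 52 + 0.2Q.
Competitive equilibrium: 213.6 − 0.2Q = 52 + 0.2Q → Q* = 404, P* = 132.8.
At the ceiling P = 74.5, quantity supplied = (74.5 − 52)/0.2 = 112.5.
Willingness to pay at Q' = 112.5: 213.6 − 0.2·112.5 = 191.1.
ΔQ = 404 − 112.5 = 291.5; wedge = 191.1 − 74.5 = 116.6.
DWL = ½ × 291.5 × 116.6 = 16994.45.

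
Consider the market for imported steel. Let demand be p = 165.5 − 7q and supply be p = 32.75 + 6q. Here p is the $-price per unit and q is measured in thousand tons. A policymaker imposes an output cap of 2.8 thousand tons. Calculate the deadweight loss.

$357.05 thousand

Competitive equilibrium: 165.5 − 7q = 32.75 + 6q → q* = 10.2115, p* = 94.0192.
At q = 2.8: demand price = 165.5 − 7·2.8 = 145.9; supply price = 32.75 + 6·2.8 = 49.55.
Δq = 10.2115 − 2.8 = 7.4115; wedge = 145.9 − 49.55 = 96.35.
DWL = ½ × 7.4115 × 96.35 = $357.05 thousand.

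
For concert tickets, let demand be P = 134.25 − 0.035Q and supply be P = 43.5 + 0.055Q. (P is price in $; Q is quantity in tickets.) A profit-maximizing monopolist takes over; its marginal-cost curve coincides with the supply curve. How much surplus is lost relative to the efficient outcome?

Competitive equilibrium: 134.25 − 0.035Q = 43.5 + 0.055Q → Q* = 1008.3333, P* = 98.9583.
Marginal revenue: MR = 134.25 − 0.07Q. Set MR = MC: 134.25 − 0.07Q = 43.5 + 0.055Q → Q_m = 726.
Price P_m = 134.25 − 0.035·726 = 108.84; MC(Q_m) = 43.5 + 0.055·726 = 83.43.
Competitive Q* = 1008.3333, so ΔQ = 282.3333; wedge = 108.84 − 83.43 = 25.41.
DWL = ½ × 282.3333 × 25.41 = $3587.045.

$3587.045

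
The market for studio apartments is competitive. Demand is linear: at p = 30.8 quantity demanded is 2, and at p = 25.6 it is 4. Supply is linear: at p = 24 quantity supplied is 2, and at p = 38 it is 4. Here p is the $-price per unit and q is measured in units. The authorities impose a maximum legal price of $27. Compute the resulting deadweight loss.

$0.38

Demand slope = (25.6 − 30.8)/(4 − 2) = −2.6, so p = 36 − 2.6q.
Supply slope = (38 − 24)/(4 − 2) = 7, so p = 10 + 7q.
Competitive equilibrium: 36 − 2.6q = 10 + 7q → q* = 2.7083, p* = 28.9583.
At the ceiling p = 27, quantity supplied = (27 − 10)/7 = 2.4286.
Willingness to pay at q' = 2.4286: 36 − 2.6·2.4286 = 29.6856.
Δq = 2.7083 − 2.4286 = 0.2797; wedge = 29.6856 − 27 = 2.6856.
The triangle = ½ × 0.2797 × 2.6856 = $0.38.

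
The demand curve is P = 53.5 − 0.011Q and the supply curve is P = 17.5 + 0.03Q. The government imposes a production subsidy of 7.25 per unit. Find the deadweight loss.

641.01

Competitive equilibrium: 53.5 − 0.011Q = 17.5 + 0.03Q → Q* = 878.0488, P* = 43.8415.
The subsidy lowers effective supply by 7.25: P = 10.25 + 0.03Q.
New quantity: 53.5 − 0.011Q = 10.25 + 0.03Q → Q' = 1054.878.
Overproduction ΔQ = 1054.878 − 878.0488 = 176.8292; wedge = subsidy = 7.25.
Deadweight loss = ½ × 176.8292 × 7.25 = 641.01.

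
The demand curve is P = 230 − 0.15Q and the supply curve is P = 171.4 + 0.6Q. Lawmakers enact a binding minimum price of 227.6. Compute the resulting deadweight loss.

1447.71

Competitive equilibrium: 230 − 0.15Q = 171.4 + 0.6Q → Q* = 78.1333, P* = 218.28.
At the floor P = 227.6, quantity demanded = (230 − 227.6)/0.15 = 16.
Sellers' marginal cost at Q' = 16: 171.4 + 0.6·16 = 181.
ΔQ = 78.1333 − 16 = 62.1333; wedge = 227.6 − 181 = 46.6.
Deadweight loss = ½ × 62.1333 × 46.6 = 1447.71.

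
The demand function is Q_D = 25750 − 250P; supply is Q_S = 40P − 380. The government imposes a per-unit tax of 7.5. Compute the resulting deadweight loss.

969.83

In inverse form: demand P = 103 − 0.004Q, supply P = 9.5 + 0.025Q.
Competitive equilibrium: 103 − 0.004Q = 9.5 + 0.025Q → Q* = 3224.1379, P* = 90.1034.
With the tax, the buyer price exceeds the seller price by 7.5: (103 − 0.004Q) − (9.5 + 0.025Q) = 7.5 → Q' = 2965.5172.
ΔQ = 3224.1379 − 2965.5172 = 258.6207; the wedge equals the tax, 7.5.
The triangle = ½ × 258.6207 × 7.5 = 969.83.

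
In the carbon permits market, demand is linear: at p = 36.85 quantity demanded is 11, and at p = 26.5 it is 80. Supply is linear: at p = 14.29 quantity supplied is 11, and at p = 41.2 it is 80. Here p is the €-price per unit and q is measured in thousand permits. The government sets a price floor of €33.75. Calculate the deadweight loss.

Demand slope = (26.5 − 36.85)/(80 − 11) = −0.15, so p = 38.5 − 0.15q.
Supply slope = (41.2 − 14.29)/(80 − 11) = 0.39, so p = 10 + 0.39q.
Competitive equilibrium: 38.5 − 0.15q = 10 + 0.39q → q* = 52.7778, p* = 30.5833.
At the floor p = 33.75, quantity demanded = (38.5 − 33.75)/0.15 = 31.6667.
Sellers' marginal cost at q' = 31.6667: 10 + 0.39·31.6667 = 22.35.
Δq = 52.7778 − 31.6667 = 21.1111; wedge = 33.75 − 22.35 = 11.4.
DWL = ½ × 21.1111 × 11.4 = €120.33 thousand.

€120.33 thousand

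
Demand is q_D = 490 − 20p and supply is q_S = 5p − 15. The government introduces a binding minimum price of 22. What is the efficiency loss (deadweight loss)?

162

In inverse form: demand p = 24.5 − 0.05q, supply p = 3 + 0.2q.
Competitive equilibrium: 24.5 − 0.05q = 3 + 0.2q → q* = 86, p* = 20.2.
At the floor p = 22, quantity demanded = (24.5 − 22)/0.05 = 50.
Sellers' marginal cost at q' = 50: 3 + 0.2·50 = 13.
Δq = 86 − 50 = 36; wedge = 22 − 13 = 9.
Deadweight loss = ½ × 36 × 9 = 162.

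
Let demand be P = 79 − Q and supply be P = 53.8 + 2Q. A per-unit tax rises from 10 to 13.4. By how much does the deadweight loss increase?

13.26

Competitive equilibrium: 79 − Q = 53.8 + 2Q → Q* = 8.4, P* = 70.6.
For a per-unit tax t: ΔQ = t/3, so DWL = ½·t·(t/3) = t²/6.
At t = 10: DWL = 16.667. At t = 13.4: DWL = 29.927.
Increase = 29.927 − 16.667 = 13.26.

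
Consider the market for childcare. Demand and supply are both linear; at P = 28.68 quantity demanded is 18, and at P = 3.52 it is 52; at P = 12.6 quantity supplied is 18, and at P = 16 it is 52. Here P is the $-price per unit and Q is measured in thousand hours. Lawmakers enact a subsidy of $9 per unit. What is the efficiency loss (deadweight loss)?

$48.21 thousand

Demand slope = (3.52 − 28.68)/(52 − 18) = −0.74, so P = 42 − 0.74Q.
Supply slope = (16 − 12.6)/(52 − 18) = 0.1, so P = 10.8 + 0.1Q.
Competitive equilibrium: 42 − 0.74Q = 10.8 + 0.1Q → Q* = 37.1429, P* = 14.5143.
The subsidy lowers effective supply by 9: P = 1.8 + 0.1Q.
New quantity: 42 − 0.74Q = 1.8 + 0.1Q → Q' = 47.8571.
Overproduction ΔQ = 47.8571 − 37.1429 = 10.7142; wedge = subsidy = 9.
DWL = ½ × 10.7142 × 9 = $48.21 thousand.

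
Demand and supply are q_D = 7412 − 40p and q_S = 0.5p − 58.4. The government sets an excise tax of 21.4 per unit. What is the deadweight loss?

113.08

In inverse form: demand p = 185.3 − 0.025q, supply p = 116.8 + 2q.
Competitive equilibrium: 185.3 − 0.025q = 116.8 + 2q → q* = 33.8272, p* = 184.4543.
With the tax, the buyer price exceeds the seller price by 21.4: (185.3 − 0.025q) − (116.8 + 2q) = 21.4 → q' = 23.2593.
Δq = 33.8272 − 23.2593 = 10.5679; the wedge equals the tax, 21.4.
Deadweight loss = ½ × 10.5679 × 21.4 = 113.08.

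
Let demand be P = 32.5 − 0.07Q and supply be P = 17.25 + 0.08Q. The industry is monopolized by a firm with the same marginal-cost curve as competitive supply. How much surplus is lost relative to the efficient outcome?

78.48

Competitive equilibrium: 32.5 − 0.07Q = 17.25 + 0.08Q → Q* = 101.6667, P* = 25.3833.
Marginal revenue: MR = 32.5 − 0.14Q. Set MR = MC: 32.5 − 0.14Q = 17.25 + 0.08Q → Q_m = 69.3182.
Price P_m = 32.5 − 0.07·69.3182 = 27.6477; MC(Q_m) = 17.25 + 0.08·69.3182 = 22.7955.
Competitive Q* = 101.6667, so ΔQ = 32.3485; wedge = 27.6477 − 22.7955 = 4.8522.
Deadweight loss = ½ × 32.3485 × 4.8522 = 78.48.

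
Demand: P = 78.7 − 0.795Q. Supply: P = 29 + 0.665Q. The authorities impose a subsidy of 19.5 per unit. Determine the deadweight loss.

130.22

Competitive equilibrium: 78.7 − 0.795Q = 29 + 0.665Q → Q* = 34.0411, P* = 51.6373.
The subsidy lowers effective supply by 19.5: P = 9.5 + 0.665Q.
New quantity: 78.7 − 0.795Q = 9.5 + 0.665Q → Q' = 47.3973.
Overproduction ΔQ = 47.3973 − 34.0411 = 13.3562; wedge = subsidy = 19.5.
Welfare loss = ½ × 13.3562 × 19.5 = 130.22.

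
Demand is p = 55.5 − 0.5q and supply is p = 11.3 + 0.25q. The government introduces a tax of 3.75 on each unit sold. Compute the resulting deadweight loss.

9.375

Competitive equilibrium: 55.5 − 0.5q = 11.3 + 0.25q → q* = 58.9333, p* = 26.0333.
With the tax, the buyer price exceeds the seller price by 3.75: (55.5 − 0.5q) − (11.3 + 0.25q) = 3.75 → q' = 53.9333.
Δq = 58.9333 − 53.9333 = 5; the wedge equals the tax, 3.75.
DWL = ½ × 5 × 3.75 = 9.375.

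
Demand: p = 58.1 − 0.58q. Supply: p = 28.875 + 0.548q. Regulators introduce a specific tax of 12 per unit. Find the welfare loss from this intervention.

Competitive equilibrium: 58.1 − 0.58q = 28.875 + 0.548q → q* = 25.9087, p* = 43.073.
With the tax, the buyer price exceeds the seller price by 12: (58.1 − 0.58q) − (28.875 + 0.548q) = 12 → q' = 15.2704.
Δq = 25.9087 − 15.2704 = 10.6383; the wedge equals the tax, 12.
Welfare loss = ½ × 10.6383 × 12 = 63.83.

63.83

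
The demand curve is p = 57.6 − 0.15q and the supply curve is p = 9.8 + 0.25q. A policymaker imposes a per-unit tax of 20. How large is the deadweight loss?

Competitive equilibrium: 57.6 − 0.15q = 9.8 + 0.25q → q* = 119.5, p* = 39.675.
With the tax, the buyer price exceeds the seller price by 20: (57.6 − 0.15q) − (9.8 + 0.25q) = 20 → q' = 69.5.
Δq = 119.5 − 69.5 = 50; the wedge equals the tax, 20.
DWL = ½ × 50 × 20 = 500.

500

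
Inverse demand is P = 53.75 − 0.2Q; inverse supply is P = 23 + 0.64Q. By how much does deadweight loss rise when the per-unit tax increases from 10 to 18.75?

149.74

Competitive equilibrium: 53.75 − 0.2Q = 23 + 0.64Q → Q* = 36.6071, P* = 46.4286.
For a per-unit tax t: ΔQ = t/0.84, so DWL = ½·t·(t/0.84) = t²/1.68.
At t = 10: DWL = 59.524. At t = 18.75: DWL = 209.263.
Increase = 209.263 − 59.524 = 149.74.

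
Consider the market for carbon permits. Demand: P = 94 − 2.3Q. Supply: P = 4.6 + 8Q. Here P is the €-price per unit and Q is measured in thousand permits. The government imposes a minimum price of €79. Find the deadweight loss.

€23.98 thousand

Competitive equilibrium: 94 − 2.3Q = 4.6 + 8Q → Q* = 8.6796, P* = 74.0369.
At the floor P = 79, quantity demanded = (94 − 79)/2.3 = 6.5217.
Sellers' marginal cost at Q' = 6.5217: 4.6 + 8·6.5217 = 56.7736.
ΔQ = 8.6796 − 6.5217 = 2.1579; wedge = 79 − 56.7736 = 22.2264.
Deadweight loss = ½ × 2.1579 × 22.2264 = €23.98 thousand.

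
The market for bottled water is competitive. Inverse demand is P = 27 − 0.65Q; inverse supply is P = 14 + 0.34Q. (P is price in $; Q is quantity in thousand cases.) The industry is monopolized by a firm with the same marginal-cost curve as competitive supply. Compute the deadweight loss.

$13.41 thousand

Competitive equilibrium: 27 − 0.65Q = 14 + 0.34Q → Q* = 13.1313, P* = 18.4646.
Marginal revenue: MR = 27 − 1.3Q. Set MR = MC: 27 − 1.3Q = 14 + 0.34Q → Q_m = 7.9268.
Price P_m = 27 − 0.65·7.9268 = 21.8476; MC(Q_m) = 14 + 0.34·7.9268 = 16.6951.
Competitive Q* = 13.1313, so ΔQ = 5.2045; wedge = 21.8476 − 16.6951 = 5.1525.
Welfare loss = ½ × 5.2045 × 5.1525 = $13.41 thousand.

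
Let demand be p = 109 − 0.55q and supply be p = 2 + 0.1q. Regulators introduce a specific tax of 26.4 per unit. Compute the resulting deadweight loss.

536.12

Competitive equilibrium: 109 − 0.55q = 2 + 0.1q → q* = 164.6154, p* = 18.4615.
With the tax, the buyer price exceeds the seller price by 26.4: (109 − 0.55q) − (2 + 0.1q) = 26.4 → q' = 124.
Δq = 164.6154 − 124 = 40.6154; the wedge equals the tax, 26.4.
DWL = ½ × 40.6154 × 26.4 = 536.12.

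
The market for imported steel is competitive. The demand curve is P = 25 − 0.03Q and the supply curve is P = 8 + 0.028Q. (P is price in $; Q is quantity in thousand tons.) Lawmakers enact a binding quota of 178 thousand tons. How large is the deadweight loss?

$384.22 thousand

Competitive equilibrium: 25 − 0.03Q = 8 + 0.028Q → Q* = 293.1034, P* = 16.2069.
At Q = 178: demand price = 25 − 0.03·178 = 19.66; supply price = 8 + 0.028·178 = 12.984.
ΔQ = 293.1034 − 178 = 115.1034; wedge = 19.66 − 12.984 = 6.676.
The triangle = ½ × 115.1034 × 6.676 = $384.22 thousand.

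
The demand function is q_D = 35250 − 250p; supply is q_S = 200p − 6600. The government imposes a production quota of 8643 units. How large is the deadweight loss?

50712.52

In inverse form: demand p = 141 − 0.004q, supply p = 33 + 0.005q.
Competitive equilibrium: 141 − 0.004q = 33 + 0.005q → q* = 12000, p* = 93.
At q = 8643: demand price = 141 − 0.004·8643 = 106.428; supply price = 33 + 0.005·8643 = 76.215.
Δq = 12000 − 8643 = 3357; wedge = 106.428 − 76.215 = 30.213.
The triangle = ½ × 3357 × 30.213 = 50712.52.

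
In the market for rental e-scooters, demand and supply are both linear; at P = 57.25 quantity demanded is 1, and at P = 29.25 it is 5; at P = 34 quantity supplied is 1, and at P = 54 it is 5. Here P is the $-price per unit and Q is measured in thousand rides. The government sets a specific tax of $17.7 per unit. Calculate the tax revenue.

$25.89 thousand

Demand slope = (29.25 − 57.25)/(5 − 1) = −7, so P = 64.25 − 7Q.
Supply slope = (54 − 34)/(5 − 1) = 5, so P = 29 + 5Q.
Competitive equilibrium: 64.25 − 7Q = 29 + 5Q → Q* = 2.9375, P* = 43.6875.
With the tax, the buyer price exceeds the seller price by 17.7: (64.25 − 7Q) − (29 + 5Q) = 17.7 → Q' = 1.4625.
Tax revenue = 17.7 × 1.4625 = $25.89 thousand.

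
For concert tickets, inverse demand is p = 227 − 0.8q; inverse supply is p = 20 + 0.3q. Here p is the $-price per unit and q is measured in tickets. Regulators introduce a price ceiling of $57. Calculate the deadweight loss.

Competitive equilibrium: 227 − 0.8q = 20 + 0.3q → q* = 188.1818, p* = 76.4545.
At the ceiling p = 57, quantity supplied = (57 − 20)/0.3 = 123.3333.
Willingness to pay at q' = 123.3333: 227 − 0.8·123.3333 = 128.3334.
Δq = 188.1818 − 123.3333 = 64.8485; wedge = 128.3334 − 57 = 71.3334.
Welfare loss = ½ × 64.8485 × 71.3334 = $2312.93.

$2312.93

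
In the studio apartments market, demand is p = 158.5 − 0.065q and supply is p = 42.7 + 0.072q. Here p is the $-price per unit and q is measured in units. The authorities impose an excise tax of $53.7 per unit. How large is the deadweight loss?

Competitive equilibrium: 158.5 − 0.065q = 42.7 + 0.072q → q* = 845.2555, p* = 103.5584.
With the tax, the buyer price exceeds the seller price by 53.7: (158.5 − 0.065q) − (42.7 + 0.072q) = 53.7 → q' = 453.2847.
Δq = 845.2555 − 453.2847 = 391.9708; the wedge equals the tax, 53.7.
DWL = ½ × 391.9708 × 53.7 = $10524.42.

$10524.42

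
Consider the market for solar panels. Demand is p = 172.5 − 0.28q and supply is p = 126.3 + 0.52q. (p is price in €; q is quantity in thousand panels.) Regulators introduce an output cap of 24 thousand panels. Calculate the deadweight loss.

€455.625 thousand

Competitive equilibrium: 172.5 − 0.28q = 126.3 + 0.52q → q* = 57.75, p* = 156.33.
At q = 24: demand price = 172.5 − 0.28·24 = 165.78; supply price = 126.3 + 0.52·24 = 138.78.
Δq = 57.75 − 24 = 33.75; wedge = 165.78 − 138.78 = 27.
Deadweight loss = ½ × 33.75 × 27 = €455.625 thousand.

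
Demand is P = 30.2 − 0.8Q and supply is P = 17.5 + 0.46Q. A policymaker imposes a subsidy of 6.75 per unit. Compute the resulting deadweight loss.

Competitive equilibrium: 30.2 − 0.8Q = 17.5 + 0.46Q → Q* = 10.0794, P* = 22.1365.
The subsidy lowers effective supply by 6.75: P = 10.75 + 0.46Q.
New quantity: 30.2 − 0.8Q = 10.75 + 0.46Q → Q' = 15.4365.
Overproduction ΔQ = 15.4365 − 10.0794 = 5.3571; wedge = subsidy = 6.75.
Deadweight loss = ½ × 5.3571 × 6.75 = 18.08.

18.08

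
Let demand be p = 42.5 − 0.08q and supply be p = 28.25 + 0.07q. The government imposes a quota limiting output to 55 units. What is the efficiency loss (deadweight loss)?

Competitive equilibrium: 42.5 − 0.08q = 28.25 + 0.07q → q* = 95, p* = 34.9.
At q = 55: demand price = 42.5 − 0.08·55 = 38.1; supply price = 28.25 + 0.07·55 = 32.1.
Δq = 95 − 55 = 40; wedge = 38.1 − 32.1 = 6.
DWL = ½ × 40 × 6 = 120.

120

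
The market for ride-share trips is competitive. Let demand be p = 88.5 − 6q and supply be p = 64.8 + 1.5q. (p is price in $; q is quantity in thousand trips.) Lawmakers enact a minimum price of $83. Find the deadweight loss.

Competitive equilibrium: 88.5 − 6q = 64.8 + 1.5q → q* = 3.16, p* = 69.54.
At the floor p = 83, quantity demanded = (88.5 − 83)/6 = 0.9167.
Sellers' marginal cost at q' = 0.9167: 64.8 + 1.5·0.9167 = 66.1751.
Δq = 3.16 − 0.9167 = 2.2433; wedge = 83 − 66.1751 = 16.8249.
DWL = ½ × 2.2433 × 16.8249 = $18.87 thousand.

$18.87 thousand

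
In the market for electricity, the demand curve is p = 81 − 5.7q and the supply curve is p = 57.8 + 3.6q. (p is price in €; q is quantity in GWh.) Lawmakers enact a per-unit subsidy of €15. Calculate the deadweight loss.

€12.10

Competitive equilibrium: 81 − 5.7q = 57.8 + 3.6q → q* = 2.4946, p* = 66.7806.
The subsidy lowers effective supply by 15: p = 42.8 + 3.6q.
New quantity: 81 − 5.7q = 42.8 + 3.6q → q' = 4.1075.
Overproduction Δq = 4.1075 − 2.4946 = 1.6129; wedge = subsidy = 15.
Welfare loss = ½ × 1.6129 × 15 = €12.10.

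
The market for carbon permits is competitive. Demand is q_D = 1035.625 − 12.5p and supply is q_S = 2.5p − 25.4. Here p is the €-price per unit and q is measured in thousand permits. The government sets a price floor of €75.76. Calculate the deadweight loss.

€946.90 thousand

In inverse form: demand p = 82.85 − 0.08q, supply p = 10.16 + 0.4q.
Competitive equilibrium: 82.85 − 0.08q = 10.16 + 0.4q → q* = 151.4375, p* = 70.735.
At the floor p = 75.76, quantity demanded = (82.85 − 75.76)/0.08 = 88.625.
Sellers' marginal cost at q' = 88.625: 10.16 + 0.4·88.625 = 45.61.
Δq = 151.4375 − 88.625 = 62.8125; wedge = 75.76 − 45.61 = 30.15.
Deadweight loss = ½ × 62.8125 × 30.15 = €946.90 thousand.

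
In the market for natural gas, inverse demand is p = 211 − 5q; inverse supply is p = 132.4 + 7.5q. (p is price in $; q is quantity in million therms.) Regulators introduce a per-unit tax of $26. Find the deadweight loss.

$27.04 million

Competitive equilibrium: 211 − 5q = 132.4 + 7.5q → q* = 6.288, p* = 179.56.
With the tax, the buyer price exceeds the seller price by 26: (211 − 5q) − (132.4 + 7.5q) = 26 → q' = 4.208.
Δq = 6.288 − 4.208 = 2.08; the wedge equals the tax, 26.
Deadweight loss = ½ × 2.08 × 26 = $27.04 million.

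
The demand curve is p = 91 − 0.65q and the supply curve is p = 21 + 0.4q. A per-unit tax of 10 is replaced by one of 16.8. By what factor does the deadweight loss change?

2.8224

Competitive equilibrium: 91 − 0.65q = 21 + 0.4q → q* = 66.6667, p* = 47.6667.
For a per-unit tax t: Δq = t/1.05, so DWL = ½·t·(t/1.05) = t²/2.1.
At t = 10: DWL = 47.619. At t = 16.8: DWL = 134.4.
Ratio = (16.8/10)² = 2.8224.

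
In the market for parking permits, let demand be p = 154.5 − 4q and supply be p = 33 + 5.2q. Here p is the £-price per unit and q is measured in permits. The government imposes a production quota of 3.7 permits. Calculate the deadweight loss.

Competitive equilibrium: 154.5 − 4q = 33 + 5.2q → q* = 13.2065, p* = 101.6739.
At q = 3.7: demand price = 154.5 − 4·3.7 = 139.7; supply price = 33 + 5.2·3.7 = 52.24.
Δq = 13.2065 − 3.7 = 9.5065; wedge = 139.7 − 52.24 = 87.46.
Deadweight loss = ½ × 9.5065 × 87.46 = £415.72.

£415.72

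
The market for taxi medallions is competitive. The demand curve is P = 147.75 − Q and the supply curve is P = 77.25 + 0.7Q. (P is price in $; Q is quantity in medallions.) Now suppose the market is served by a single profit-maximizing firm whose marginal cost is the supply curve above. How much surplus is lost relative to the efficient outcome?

Competitive equilibrium: 147.75 − Q = 77.25 + 0.7Q → Q* = 41.4706, P* = 106.2794.
Marginal revenue: MR = 147.75 − 2Q. Set MR = MC: 147.75 − 2Q = 77.25 + 0.7Q → Q_m = 26.1111.
Price P_m = 147.75 − 1·26.1111 = 121.6389; MC(Q_m) = 77.25 + 0.7·26.1111 = 95.5278.
Competitive Q* = 41.4706, so ΔQ = 15.3595; wedge = 121.6389 − 95.5278 = 26.1111.
The triangle = ½ × 15.3595 × 26.1111 = $200.53.

$200.53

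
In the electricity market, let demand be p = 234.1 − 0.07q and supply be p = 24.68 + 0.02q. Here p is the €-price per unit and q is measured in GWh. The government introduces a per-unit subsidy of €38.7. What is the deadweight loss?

Competitive equilibrium: 234.1 − 0.07q = 24.68 + 0.02q → q* = 2326.8889, p* = 71.2178.
The subsidy lowers effective supply by 38.7: p = 0.02q − 14.02.
New quantity: 234.1 − 0.07q = 0.02q − 14.02 → q' = 2756.8889.
Overproduction Δq = 2756.8889 − 2326.8889 = 430; wedge = subsidy = 38.7.
Welfare loss = ½ × 430 × 38.7 = €8320.50.

€8320.50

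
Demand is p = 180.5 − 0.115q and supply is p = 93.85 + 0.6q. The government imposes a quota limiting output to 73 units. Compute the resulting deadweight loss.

830.17

Competitive equilibrium: 180.5 − 0.115q = 93.85 + 0.6q → q* = 121.1888, p* = 166.5633.
At q = 73: demand price = 180.5 − 0.115·73 = 172.105; supply price = 93.85 + 0.6·73 = 137.65.
Δq = 121.1888 − 73 = 48.1888; wedge = 172.105 − 137.65 = 34.455.
Welfare loss = ½ × 48.1888 × 34.455 = 830.17.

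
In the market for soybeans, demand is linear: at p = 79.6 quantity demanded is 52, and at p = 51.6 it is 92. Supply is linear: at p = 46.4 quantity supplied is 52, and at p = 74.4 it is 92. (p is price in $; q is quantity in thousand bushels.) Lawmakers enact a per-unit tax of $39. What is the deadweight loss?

Demand slope = (51.6 − 79.6)/(92 − 52) = −0.7, so p = 116 − 0.7q.
Supply slope = (74.4 − 46.4)/(92 − 52) = 0.7, so p = 10 + 0.7q.
Competitive equilibrium: 116 − 0.7q = 10 + 0.7q → q* = 75.71429, p* = 63.
With the tax, the buyer price exceeds the seller price by 39: (116 − 0.7q) − (10 + 0.7q) = 39 → q' = 47.85714.
Δq = 75.71429 − 47.85714 = 27.85715; the wedge equals the tax, 39.
DWL = ½ × 27.85715 × 39 = $543.21 thousand.

$543.21 thousand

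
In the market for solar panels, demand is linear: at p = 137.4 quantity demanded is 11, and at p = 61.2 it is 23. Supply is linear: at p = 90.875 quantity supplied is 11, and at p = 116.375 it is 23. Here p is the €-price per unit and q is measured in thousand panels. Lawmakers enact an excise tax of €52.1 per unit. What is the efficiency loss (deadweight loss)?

€160.14 thousand

Demand slope = (61.2 − 137.4)/(23 − 11) = −6.35, so p = 207.25 − 6.35q.
Supply slope = (116.375 − 90.875)/(23 − 11) = 2.125, so p = 67.5 + 2.125q.
Competitive equilibrium: 207.25 − 6.35q = 67.5 + 2.125q → q* = 16.4897, p* = 102.5406.
With the tax, the buyer price exceeds the seller price by 52.1: (207.25 − 6.35q) − (67.5 + 2.125q) = 52.1 → q' = 10.3422.
Δq = 16.4897 − 10.3422 = 6.1475; the wedge equals the tax, 52.1.
Deadweight loss = ½ × 6.1475 × 52.1 = €160.14 thousand.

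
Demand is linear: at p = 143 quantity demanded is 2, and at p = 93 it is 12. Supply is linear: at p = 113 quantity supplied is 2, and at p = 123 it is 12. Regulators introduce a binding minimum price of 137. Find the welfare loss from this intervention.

43.32

Demand slope = (93 − 143)/(12 − 2) = −5, so p = 153 − 5q.
Supply slope = (123 − 113)/(12 − 2) = 1, so p = 111 + q.
Competitive equilibrium: 153 − 5q = 111 + q → q* = 7, p* = 118.
At the floor p = 137, quantity demanded = (153 − 137)/5 = 3.2.
Sellers' marginal cost at q' = 3.2: 111 + 1·3.2 = 114.2.
Δq = 7 − 3.2 = 3.8; wedge = 137 − 114.2 = 22.8.
Deadweight loss = ½ × 3.8 × 22.8 = 43.32.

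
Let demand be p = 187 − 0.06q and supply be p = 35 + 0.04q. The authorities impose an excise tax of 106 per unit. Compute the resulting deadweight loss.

56180

Competitive equilibrium: 187 − 0.06q = 35 + 0.04q → q* = 1520, p* = 95.8.
With the tax, the buyer price exceeds the seller price by 106: (187 − 0.06q) − (35 + 0.04q) = 106 → q' = 460.
Δq = 1520 − 460 = 1060; the wedge equals the tax, 106.
DWL = ½ × 1060 × 106 = 56180.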